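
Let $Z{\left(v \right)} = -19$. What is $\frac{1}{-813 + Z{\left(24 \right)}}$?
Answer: $- \frac{1}{832} \approx -0.0012019$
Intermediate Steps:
$\frac{1}{-813 + Z{\left(24 \right)}} = \frac{1}{-813 - 19} = \frac{1}{-832} = - \frac{1}{832}$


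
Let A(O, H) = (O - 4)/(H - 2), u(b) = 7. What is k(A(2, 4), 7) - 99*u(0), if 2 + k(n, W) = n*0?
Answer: -695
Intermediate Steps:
A(O, H) = (-4 + O)/(-2 + H)
k(n, W) = -2 (k(n, W) = -2 + n*0 = -2 + 0 = -2)
k(A(2, 4), 7) - 99*u(0) = -2 - 99*7 = -2 - 693 = -695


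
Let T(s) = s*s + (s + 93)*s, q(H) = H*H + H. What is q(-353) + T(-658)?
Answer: 928990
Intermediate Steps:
q(H) = H + H² (q(H) = H² + H = H + H²)
T(s) = s² + s*(93 + s) (T(s) = s² + (93 + s)*s = s² + s*(93 + s))
q(-353) + T(-658) = -353*(1 - 353) - 658*(93 + 2*(-658)) = -353*(-352) - 658*(93 - 1316) = 124256 - 658*(-1223) = 124256 + 804734 = 928990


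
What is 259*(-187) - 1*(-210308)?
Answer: 161875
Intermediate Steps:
259*(-187) - 1*(-210308) = -48433 + 210308 = 161875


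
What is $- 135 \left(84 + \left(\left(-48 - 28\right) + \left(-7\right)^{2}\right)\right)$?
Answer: $-7695$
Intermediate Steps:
$- 135 \left(84 + \left(\left(-48 - 28\right) + \left(-7\right)^{2}\right)\right) = - 135 \left(84 + \left(-76 + 49\right)\right) = - 135 \left(84 - 27\right) = \left(-135\right) 57 = -7695$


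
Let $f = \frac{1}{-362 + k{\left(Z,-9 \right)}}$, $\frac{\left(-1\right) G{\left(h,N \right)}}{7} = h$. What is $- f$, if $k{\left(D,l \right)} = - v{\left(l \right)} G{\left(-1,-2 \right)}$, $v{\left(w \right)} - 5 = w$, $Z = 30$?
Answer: $\frac{1}{334} \approx 0.002994$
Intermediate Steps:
$v{\left(w \right)} = 5 + w$
$G{\left(h,N \right)} = - 7 h$
$k{\left(D,l \right)} = -35 - 7 l$ ($k{\left(D,l \right)} = - (5 + l) \left(\left(-7\right) \left(-1\right)\right) = \left(-5 - l\right) 7 = -35 - 7 l$)
$f = - \frac{1}{334}$ ($f = \frac{1}{-362 - -28} = \frac{1}{-362 + \left(-35 + 63\right)} = \frac{1}{-362 + 28} = \frac{1}{-334} = - \frac{1}{334} \approx -0.002994$)
$- f = \left(-1\right) \left(- \frac{1}{334}\right) = \frac{1}{334}$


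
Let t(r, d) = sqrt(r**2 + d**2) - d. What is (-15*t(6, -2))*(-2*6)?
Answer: 360 + 360*sqrt(10) ≈ 1498.4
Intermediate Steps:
t(r, d) = sqrt(d**2 + r**2) - d
(-15*t(6, -2))*(-2*6) = (-15*(sqrt((-2)**2 + 6**2) - 1*(-2)))*(-2*6) = -15*(sqrt(4 + 36) + 2)*(-12) = -15*(sqrt(40) + 2)*(-12) = -15*(2*sqrt(10) + 2)*(-12) = -15*(2 + 2*sqrt(10))*(-12) = (-30 - 30*sqrt(10))*(-12) = 360 + 360*sqrt(10)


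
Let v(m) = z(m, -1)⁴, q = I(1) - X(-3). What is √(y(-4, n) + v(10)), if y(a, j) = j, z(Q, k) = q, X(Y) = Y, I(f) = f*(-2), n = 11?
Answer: 2*√3 ≈ 3.4641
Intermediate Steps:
I(f) = -2*f
q = 1 (q = -2*1 - 1*(-3) = -2 + 3 = 1)
z(Q, k) = 1
v(m) = 1 (v(m) = 1⁴ = 1)
√(y(-4, n) + v(10)) = √(11 + 1) = √12 = 2*√3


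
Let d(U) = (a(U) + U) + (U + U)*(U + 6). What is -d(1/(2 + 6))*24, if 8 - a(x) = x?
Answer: -915/4 ≈ -228.75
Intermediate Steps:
a(x) = 8 - x
d(U) = 8 + 2*U*(6 + U) (d(U) = ((8 - U) + U) + (U + U)*(U + 6) = 8 + (2*U)*(6 + U) = 8 + 2*U*(6 + U))
-d(1/(2 + 6))*24 = -(8 + 2*(1/(2 + 6))² + 12/(2 + 6))*24 = -(8 + 2*(1/8)² + 12/8)*24 = -(8 + 2*(⅛)² + 12*(⅛))*24 = -(8 + 2*(1/64) + 3/2)*24 = -(8 + 1/32 + 3/2)*24 = -305*24/32 = -1*915/4 = -915/4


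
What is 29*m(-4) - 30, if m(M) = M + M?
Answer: -262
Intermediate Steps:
m(M) = 2*M
29*m(-4) - 30 = 29*(2*(-4)) - 30 = 29*(-8) - 30 = -232 - 30 = -262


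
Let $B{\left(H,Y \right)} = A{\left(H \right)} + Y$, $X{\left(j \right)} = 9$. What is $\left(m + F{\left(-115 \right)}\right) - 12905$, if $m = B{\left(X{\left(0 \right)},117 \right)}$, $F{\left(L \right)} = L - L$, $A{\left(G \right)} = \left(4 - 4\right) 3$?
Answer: $-12788$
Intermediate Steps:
$A{\left(G \right)} = 0$ ($A{\left(G \right)} = 0 \cdot 3 = 0$)
$F{\left(L \right)} = 0$
$B{\left(H,Y \right)} = Y$ ($B{\left(H,Y \right)} = 0 + Y = Y$)
$m = 117$
$\left(m + F{\left(-115 \right)}\right) - 12905 = \left(117 + 0\right) - 12905 = 117 - 12905 = -12788$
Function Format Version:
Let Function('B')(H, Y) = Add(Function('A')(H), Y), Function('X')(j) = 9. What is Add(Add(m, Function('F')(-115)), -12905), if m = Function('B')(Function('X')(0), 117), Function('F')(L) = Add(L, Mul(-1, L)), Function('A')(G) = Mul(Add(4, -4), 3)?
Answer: -12788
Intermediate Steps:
Function('A')(G) = 0 (Function('A')(G) = Mul(0, 3) = 0)
Function('F')(L) = 0
Function('B')(H, Y) = Y (Function('B')(H, Y) = Add(0, Y) = Y)
m = 117
Add(Add(m, Function('F')(-115)), -12905) = Add(Add(117, 0), -12905) = Add(117, -12905) = -12788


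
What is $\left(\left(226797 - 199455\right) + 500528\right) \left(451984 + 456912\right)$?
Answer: $479778931520$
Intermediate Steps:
$\left(\left(226797 - 199455\right) + 500528\right) \left(451984 + 456912\right) = \left(27342 + 500528\right) 908896 = 527870 \cdot 908896 = 479778931520$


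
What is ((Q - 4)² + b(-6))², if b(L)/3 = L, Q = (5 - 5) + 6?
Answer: 196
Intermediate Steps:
Q = 6 (Q = 0 + 6 = 6)
b(L) = 3*L
((Q - 4)² + b(-6))² = ((6 - 4)² + 3*(-6))² = (2² - 18)² = (4 - 18)² = (-14)² = 196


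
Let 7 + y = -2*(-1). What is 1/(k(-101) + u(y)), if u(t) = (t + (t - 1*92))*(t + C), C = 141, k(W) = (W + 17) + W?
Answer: -1/14057 ≈ -7.1139e-5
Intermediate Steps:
y = -5 (y = -7 - 2*(-1) = -7 + 2 = -5)
k(W) = 17 + 2*W (k(W) = (17 + W) + W = 17 + 2*W)
u(t) = (-92 + 2*t)*(141 + t) (u(t) = (t + (t - 1*92))*(t + 141) = (t + (t - 92))*(141 + t) = (t + (-92 + t))*(141 + t) = (-92 + 2*t)*(141 + t))
1/(k(-101) + u(y)) = 1/((17 + 2*(-101)) + (-12972 + 2*(-5)² + 190*(-5))) = 1/((17 - 202) + (-12972 + 2*25 - 950)) = 1/(-185 + (-12972 + 50 - 950)) = 1/(-185 - 13872) = 1/(-14057) = -1/14057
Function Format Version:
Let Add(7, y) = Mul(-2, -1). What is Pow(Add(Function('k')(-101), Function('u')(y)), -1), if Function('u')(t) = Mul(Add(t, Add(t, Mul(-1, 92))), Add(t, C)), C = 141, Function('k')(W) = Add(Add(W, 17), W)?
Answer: Rational(-1, 14057) ≈ -7.1139e-5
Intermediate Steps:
y = -5 (y = Add(-7, Mul(-2, -1)) = Add(-7, 2) = -5)
Function('k')(W) = Add(17, Mul(2, W)) (Function('k')(W) = Add(Add(17, W), W) = Add(17, Mul(2, W)))
Function('u')(t) = Mul(Add(-92, Mul(2, t)), Add(141, t)) (Function('u')(t) = Mul(Add(t, Add(t, Mul(-1, 92))), Add(t, 141)) = Mul(Add(t, Add(t, -92)), Add(141, t)) = Mul(Add(t, Add(-92, t)), Add(141, t)) = Mul(Add(-92, Mul(2, t)), Add(141, t)))
Pow(Add(Function('k')(-101), Function('u')(y)), -1) = Pow(Add(Add(17, Mul(2, -101)), Add(-12972, Mul(2, Pow(-5, 2)), Mul(190, -5))), -1) = Pow(Add(Add(17, -202), Add(-12972, Mul(2, 25), -950)), -1) = Pow(Add(-185, Add(-12972, 50, -950)), -1) = Pow(Add(-185, -13872), -1) = Pow(-14057, -1) = Rational(-1, 14057)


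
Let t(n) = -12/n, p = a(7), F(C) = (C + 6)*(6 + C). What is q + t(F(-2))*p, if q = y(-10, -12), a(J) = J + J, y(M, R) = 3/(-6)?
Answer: -11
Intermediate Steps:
y(M, R) = -1/2 (y(M, R) = 3*(-1/6) = -1/2)
a(J) = 2*J
F(C) = (6 + C)**2 (F(C) = (6 + C)*(6 + C) = (6 + C)**2)
p = 14 (p = 2*7 = 14)
q = -1/2 ≈ -0.50000
q + t(F(-2))*p = -1/2 - 12/(6 - 2)**2*14 = -1/2 - 12/(4**2)*14 = -1/2 - 12/16*14 = -1/2 - 12*1/16*14 = -1/2 - 3/4*14 = -1/2 - 21/2 = -11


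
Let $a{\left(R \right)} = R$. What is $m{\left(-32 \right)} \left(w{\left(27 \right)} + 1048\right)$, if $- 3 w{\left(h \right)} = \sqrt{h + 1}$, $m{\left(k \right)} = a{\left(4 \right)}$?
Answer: $4192 - \frac{8 \sqrt{7}}{3} \approx 4184.9$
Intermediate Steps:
$m{\left(k \right)} = 4$
$w{\left(h \right)} = - \frac{\sqrt{1 + h}}{3}$ ($w{\left(h \right)} = - \frac{\sqrt{h + 1}}{3} = - \frac{\sqrt{1 + h}}{3}$)
$m{\left(-32 \right)} \left(w{\left(27 \right)} + 1048\right) = 4 \left(- \frac{\sqrt{1 + 27}}{3} + 1048\right) = 4 \left(- \frac{\sqrt{28}}{3} + 1048\right) = 4 \left(- \frac{2 \sqrt{7}}{3} + 1048\right) = 4 \left(1048 - \frac{2 \sqrt{7}}{3}\right) = 4192 - \frac{8 \sqrt{7}}{3}$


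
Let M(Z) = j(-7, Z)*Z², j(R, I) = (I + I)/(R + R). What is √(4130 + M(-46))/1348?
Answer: √883722/9436 ≈ 0.099625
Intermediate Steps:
j(R, I) = I/R (j(R, I) = (2*I)/((2*R)) = (2*I)*(1/(2*R)) = I/R)
M(Z) = -Z³/7 (M(Z) = (Z/(-7))*Z² = (Z*(-⅐))*Z² = (-Z/7)*Z² = -Z³/7)
√(4130 + M(-46))/1348 = √(4130 - ⅐*(-46)³)/1348 = √(4130 - ⅐*(-97336))*(1/1348) = √(4130 + 97336/7)*(1/1348) = √(126246/7)*(1/1348) = (√883722/7)*(1/1348) = √883722/9436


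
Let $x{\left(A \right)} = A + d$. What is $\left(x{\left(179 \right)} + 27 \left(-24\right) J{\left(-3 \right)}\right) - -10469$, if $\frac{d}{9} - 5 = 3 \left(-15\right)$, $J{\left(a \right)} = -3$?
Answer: $12232$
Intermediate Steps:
$d = -360$ ($d = 45 + 9 \cdot 3 \left(-15\right) = 45 + 9 \left(-45\right) = 45 - 405 = -360$)
$x{\left(A \right)} = -360 + A$ ($x{\left(A \right)} = A - 360 = -360 + A$)
$\left(x{\left(179 \right)} + 27 \left(-24\right) J{\left(-3 \right)}\right) - -10469 = \left(\left(-360 + 179\right) + 27 \left(-24\right) \left(-3\right)\right) - -10469 = \left(-181 - -1944\right) + \left(-5938 + 16407\right) = \left(-181 + 1944\right) + 10469 = 1763 + 10469 = 12232$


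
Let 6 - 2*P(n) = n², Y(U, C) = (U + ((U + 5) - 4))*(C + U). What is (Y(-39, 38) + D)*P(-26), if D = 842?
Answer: -307865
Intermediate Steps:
Y(U, C) = (1 + 2*U)*(C + U) (Y(U, C) = (U + ((5 + U) - 4))*(C + U) = (U + (1 + U))*(C + U) = (1 + 2*U)*(C + U))
P(n) = 3 - n²/2
(Y(-39, 38) + D)*P(-26) = ((38 - 39 + 2*(-39)² + 2*38*(-39)) + 842)*(3 - ½*(-26)²) = ((38 - 39 + 2*1521 - 2964) + 842)*(3 - ½*676) = ((38 - 39 + 3042 - 2964) + 842)*(3 - 338) = (77 + 842)*(-335) = 919*(-335) = -307865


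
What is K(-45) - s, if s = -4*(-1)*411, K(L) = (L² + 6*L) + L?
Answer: 66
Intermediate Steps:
K(L) = L² + 7*L
s = 1644 (s = 4*411 = 1644)
K(-45) - s = -45*(7 - 45) - 1*1644 = -45*(-38) - 1644 = 1710 - 1644 = 66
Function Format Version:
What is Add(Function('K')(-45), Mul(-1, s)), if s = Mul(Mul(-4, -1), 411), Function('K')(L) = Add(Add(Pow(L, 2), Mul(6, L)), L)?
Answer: 66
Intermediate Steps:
Function('K')(L) = Add(Pow(L, 2), Mul(7, L))
s = 1644 (s = Mul(4, 411) = 1644)
Add(Function('K')(-45), Mul(-1, s)) = Add(Mul(-45, Add(7, -45)), Mul(-1, 1644)) = Add(Mul(-45, -38), -1644) = Add(1710, -1644) = 66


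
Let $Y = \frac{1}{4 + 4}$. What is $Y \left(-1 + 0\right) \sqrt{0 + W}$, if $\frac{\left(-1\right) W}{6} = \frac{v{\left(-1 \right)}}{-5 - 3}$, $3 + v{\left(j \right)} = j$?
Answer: $- \frac{i \sqrt{3}}{8} \approx - 0.21651 i$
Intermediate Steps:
$v{\left(j \right)} = -3 + j$
$Y = \frac{1}{8} \approx 0.125$
$W = -3$ ($W = - 6 \frac{-3 - 1}{-5 - 3} = - 6 \left(- \frac{4}{-5 - 3}\right) = - 6 \left(- \frac{4}{-8}\right) = - 6 \left(\left(-4\right) \left(- \frac{1}{8}\right)\right) = \left(-6\right) \frac{1}{2} = -3$)
$Y \left(-1 + 0\right) \sqrt{0 + W} = \frac{-1 + 0}{8} \sqrt{0 - 3} = \frac{1}{8} \left(-1\right) \sqrt{-3} = - \frac{i \sqrt{3}}{8}$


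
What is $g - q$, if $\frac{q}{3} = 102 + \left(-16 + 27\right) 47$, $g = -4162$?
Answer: $-6019$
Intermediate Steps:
$q = 1857$ ($q = 3 \left(102 + \left(-16 + 27\right) 47\right) = 3 \left(102 + 11 \cdot 47\right) = 3 \left(102 + 517\right) = 3 \cdot 619 = 1857$)
$g - q = -4162 - 1857 = -6019$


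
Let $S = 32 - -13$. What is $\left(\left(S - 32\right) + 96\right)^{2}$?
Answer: $11881$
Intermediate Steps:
$S = 45$ ($S = 32 + 13 = 45$)
$\left(\left(S - 32\right) + 96\right)^{2} = \left(\left(45 - 32\right) + 96\right)^{2} = \left(13 + 96\right)^{2} = 109^{2} = 11881$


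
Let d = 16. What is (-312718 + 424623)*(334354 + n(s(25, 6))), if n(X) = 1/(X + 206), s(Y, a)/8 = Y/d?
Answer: 16350741693500/437 ≈ 3.7416e+10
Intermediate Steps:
s(Y, a) = Y/2 (s(Y, a) = 8*(Y/16) = Y/2)
n(X) = 1/(206 + X)
(-312718 + 424623)*(334354 + n(s(25, 6))) = (-312718 + 424623)*(334354 + 1/(206 + (1/2)*25)) = 111905*(334354 + 1/(206 + 25/2)) = 111905*(334354 + 1/(437/2)) = 111905*(334354 + 2/437) = 111905*(146112700/437) = 16350741693500/437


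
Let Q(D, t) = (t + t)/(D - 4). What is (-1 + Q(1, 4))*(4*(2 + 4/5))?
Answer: -616/15 ≈ -41.067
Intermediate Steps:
Q(D, t) = 2*t/(-4 + D) (Q(D, t) = (2*t)/(-4 + D) = 2*t/(-4 + D))
(-1 + Q(1, 4))*(4*(2 + 4/5)) = (-1 + 2*4/(-4 + 1))*(4*(2 + 4/5)) = (-1 + 2*4/(-3))*(4*(2 + 4*(⅕))) = (-1 + 2*4*(-⅓))*(4*(2 + ⅘)) = (-1 - 8/3)*(4*(14/5)) = -11/3*56/5 = -616/15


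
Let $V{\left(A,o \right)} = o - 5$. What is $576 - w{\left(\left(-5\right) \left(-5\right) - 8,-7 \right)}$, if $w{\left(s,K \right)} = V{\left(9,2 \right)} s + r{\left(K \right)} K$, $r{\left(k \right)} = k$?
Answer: $578$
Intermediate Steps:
$V{\left(A,o \right)} = -5 + o$
$w{\left(s,K \right)} = K^{2} - 3 s$ ($w{\left(s,K \right)} = \left(-5 + 2\right) s + K K = - 3 s + K^{2} = K^{2} - 3 s$)
$576 - w{\left(\left(-5\right) \left(-5\right) - 8,-7 \right)} = 576 - \left(\left(-7\right)^{2} - 3 \left(\left(-5\right) \left(-5\right) - 8\right)\right) = 576 - \left(49 - 3 \left(25 - 8\right)\right) = 576 - \left(49 - 51\right) = 576 - -2 = 576 + 2 = 578$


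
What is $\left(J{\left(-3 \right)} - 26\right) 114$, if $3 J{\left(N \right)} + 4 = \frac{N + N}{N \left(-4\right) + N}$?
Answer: $- \frac{9424}{3} \approx -3141.3$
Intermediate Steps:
$J{\left(N \right)} = - \frac{14}{9}$ ($J{\left(N \right)} = - \frac{4}{3} + \frac{\left(N + N\right) \frac{1}{N \left(-4\right) + N}}{3} = - \frac{4}{3} + \frac{2 N \frac{1}{- 4 N + N}}{3} = - \frac{4}{3} + \frac{2 N \frac{1}{\left(-3\right) N}}{3} = - \frac{4}{3} + \frac{2 N \left(- \frac{1}{3 N}\right)}{3} = - \frac{4}{3} + \frac{1}{3} \left(- \frac{2}{3}\right) = - \frac{4}{3} - \frac{2}{9} = - \frac{14}{9}$)
$\left(J{\left(-3 \right)} - 26\right) 114 = \left(- \frac{14}{9} - 26\right) 114 = \left(- \frac{248}{9}\right) 114 = - \frac{9424}{3}$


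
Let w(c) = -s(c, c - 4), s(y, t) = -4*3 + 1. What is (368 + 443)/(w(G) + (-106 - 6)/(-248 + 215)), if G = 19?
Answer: 26763/475 ≈ 56.343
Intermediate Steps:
s(y, t) = -11 (s(y, t) = -12 + 1 = -11)
w(c) = 11 (w(c) = -1*(-11) = 11)
(368 + 443)/(w(G) + (-106 - 6)/(-248 + 215)) = (368 + 443)/(11 + (-106 - 6)/(-248 + 215)) = 811/(11 - 112/(-33)) = 811/(11 - 112*(-1/33)) = 811/(11 + 112/33) = 811/(475/33) = 811*(33/475) = 26763/475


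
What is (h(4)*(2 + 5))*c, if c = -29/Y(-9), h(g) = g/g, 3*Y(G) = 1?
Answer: -609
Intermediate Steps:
Y(G) = ⅓ (Y(G) = (⅓)*1 = ⅓)
h(g) = 1
c = -87 (c = -29/⅓ = -29*3 = -87)
(h(4)*(2 + 5))*c = (1*(2 + 5))*(-87) = (1*7)*(-87) = 7*(-87) = -609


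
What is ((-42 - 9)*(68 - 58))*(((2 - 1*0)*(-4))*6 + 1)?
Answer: 23970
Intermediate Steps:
((-42 - 9)*(68 - 58))*(((2 - 1*0)*(-4))*6 + 1) = (-51*10)*(((2 + 0)*(-4))*6 + 1) = -510*((2*(-4))*6 + 1) = -510*(-8*6 + 1) = -510*(-48 + 1) = -510*(-47) = 23970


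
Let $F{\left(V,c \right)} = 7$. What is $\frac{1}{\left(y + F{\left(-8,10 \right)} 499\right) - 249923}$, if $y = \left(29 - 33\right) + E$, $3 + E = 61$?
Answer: $- \frac{1}{246376} \approx -4.0588 \cdot 10^{-6}$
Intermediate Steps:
$E = 58$ ($E = -3 + 61 = 58$)
$y = 54$ ($y = \left(29 - 33\right) + 58 = -4 + 58 = 54$)
$\frac{1}{\left(y + F{\left(-8,10 \right)} 499\right) - 249923} = \frac{1}{\left(54 + 7 \cdot 499\right) - 249923} = \frac{1}{\left(54 + 3493\right) - 249923} = \frac{1}{3547 - 249923} = \frac{1}{-246376} = - \frac{1}{246376}$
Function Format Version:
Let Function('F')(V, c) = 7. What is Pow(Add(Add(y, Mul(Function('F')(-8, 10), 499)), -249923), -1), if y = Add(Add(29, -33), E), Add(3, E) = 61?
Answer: Rational(-1, 246376) ≈ -4.0588e-6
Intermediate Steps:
E = 58 (E = Add(-3, 61) = 58)
y = 54 (y = Add(Add(29, -33), 58) = Add(-4, 58) = 54)
Pow(Add(Add(y, Mul(Function('F')(-8, 10), 499)), -249923), -1) = Pow(Add(Add(54, Mul(7, 499)), -249923), -1) = Pow(Add(Add(54, 3493), -249923), -1) = Pow(Add(3547, -249923), -1) = Pow(-246376, -1) = Rational(-1, 246376)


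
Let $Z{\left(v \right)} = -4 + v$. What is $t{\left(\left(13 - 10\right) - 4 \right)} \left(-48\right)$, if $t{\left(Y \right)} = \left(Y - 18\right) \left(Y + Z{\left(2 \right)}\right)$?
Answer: $-2736$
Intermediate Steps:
$t{\left(Y \right)} = \left(-18 + Y\right) \left(-2 + Y\right)$ ($t{\left(Y \right)} = \left(Y - 18\right) \left(Y + \left(-4 + 2\right)\right) = \left(-18 + Y\right) \left(Y - 2\right) = \left(-18 + Y\right) \left(-2 + Y\right)$)
$t{\left(\left(13 - 10\right) - 4 \right)} \left(-48\right) = \left(36 + \left(\left(13 - 10\right) - 4\right)^{2} - 20 \left(\left(13 - 10\right) - 4\right)\right) \left(-48\right) = \left(36 + \left(3 - 4\right)^{2} - 20 \left(3 - 4\right)\right) \left(-48\right) = \left(36 + \left(-1\right)^{2} - -20\right) \left(-48\right) = \left(36 + 1 + 20\right) \left(-48\right) = 57 \left(-48\right) = -2736$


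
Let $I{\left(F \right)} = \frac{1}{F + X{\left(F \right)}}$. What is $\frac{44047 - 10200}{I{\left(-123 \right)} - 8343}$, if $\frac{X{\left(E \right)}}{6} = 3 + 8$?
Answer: $- \frac{175389}{43232} \approx -4.0569$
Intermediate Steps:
$X{\left(E \right)} = 66$ ($X{\left(E \right)} = 6 \left(3 + 8\right) = 6 \cdot 11 = 66$)
$I{\left(F \right)} = \frac{1}{66 + F}$ ($I{\left(F \right)} = \frac{1}{F + 66} = \frac{1}{66 + F}$)
$\frac{44047 - 10200}{I{\left(-123 \right)} - 8343} = \frac{44047 - 10200}{\frac{1}{66 - 123} - 8343} = \frac{33847}{\frac{1}{-57} - 8343} = \frac{33847}{- \frac{1}{57} - 8343} = \frac{33847}{- \frac{475552}{57}} = 33847 \left(- \frac{57}{475552}\right) = - \frac{175389}{43232}$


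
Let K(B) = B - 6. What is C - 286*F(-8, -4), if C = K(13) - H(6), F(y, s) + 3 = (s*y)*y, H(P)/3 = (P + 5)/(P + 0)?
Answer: 148151/2 ≈ 74076.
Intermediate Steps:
H(P) = 3*(5 + P)/P (H(P) = 3*((P + 5)/(P + 0)) = 3*((5 + P)/P) = 3*(5 + P)/P)
F(y, s) = -3 + s*y² (F(y, s) = -3 + (s*y)*y = -3 + s*y²)
K(B) = -6 + B
C = 3/2 (C = (-6 + 13) - (3 + 15/6) = 7 - (3 + 15*(⅙)) = 7 - (3 + 5/2) = 7 - 1*11/2 = 7 - 11/2 = 3/2 ≈ 1.5000)
C - 286*F(-8, -4) = 3/2 - 286*(-3 - 4*(-8)²) = 3/2 - 286*(-3 - 4*64) = 3/2 - 286*(-3 - 256) = 3/2 - 286*(-259) = 3/2 + 74074 = 148151/2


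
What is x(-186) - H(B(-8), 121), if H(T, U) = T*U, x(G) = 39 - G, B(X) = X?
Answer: 1193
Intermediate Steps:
x(-186) - H(B(-8), 121) = (39 - 1*(-186)) - (-8)*121 = (39 + 186) - 1*(-968) = 225 + 968 = 1193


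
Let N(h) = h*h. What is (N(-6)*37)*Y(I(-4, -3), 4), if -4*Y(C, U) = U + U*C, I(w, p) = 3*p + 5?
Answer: 3996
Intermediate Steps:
I(w, p) = 5 + 3*p
Y(C, U) = -U/4 - C*U/4 (Y(C, U) = -(U + U*C)/4 = -(U + C*U)/4 = -U/4 - C*U/4)
N(h) = h**2
(N(-6)*37)*Y(I(-4, -3), 4) = ((-6)**2*37)*(-1/4*4*(1 + (5 + 3*(-3)))) = (36*37)*(-1/4*4*(1 + (5 - 9))) = 1332*(-1/4*4*(1 - 4)) = 1332*(-1/4*4*(-3)) = 1332*3 = 3996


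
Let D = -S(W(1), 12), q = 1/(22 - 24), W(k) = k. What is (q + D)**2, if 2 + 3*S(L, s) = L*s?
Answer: 529/36 ≈ 14.694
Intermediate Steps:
q = -1/2 (q = 1/(-2) = -1/2 ≈ -0.50000)
S(L, s) = -2/3 + L*s/3 (S(L, s) = -2/3 + (L*s)/3 = -2/3 + L*s/3)
D = -10/3 (D = -(-2/3 + (1/3)*1*12) = -(-2/3 + 4) = -1*10/3 = -10/3 ≈ -3.3333)
(q + D)**2 = (-1/2 - 10/3)**2 = (-23/6)**2 = 529/36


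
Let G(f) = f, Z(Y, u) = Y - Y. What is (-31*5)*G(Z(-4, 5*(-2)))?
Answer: 0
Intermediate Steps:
Z(Y, u) = 0
(-31*5)*G(Z(-4, 5*(-2))) = -31*5*0 = -155*0 = 0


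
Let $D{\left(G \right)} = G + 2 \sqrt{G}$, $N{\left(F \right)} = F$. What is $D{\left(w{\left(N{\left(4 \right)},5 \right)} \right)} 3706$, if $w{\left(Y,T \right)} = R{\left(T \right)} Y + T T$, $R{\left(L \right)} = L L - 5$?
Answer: $389130 + 7412 \sqrt{105} \approx 4.6508 \cdot 10^{5}$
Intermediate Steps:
$R{\left(L \right)} = -5 + L^{2}$ ($R{\left(L \right)} = L^{2} - 5 = -5 + L^{2}$)
$w{\left(Y,T \right)} = T^{2} + Y \left(-5 + T^{2}\right)$ ($w{\left(Y,T \right)} = \left(-5 + T^{2}\right) Y + T T = Y \left(-5 + T^{2}\right) + T^{2} = T^{2} + Y \left(-5 + T^{2}\right)$)
$D{\left(w{\left(N{\left(4 \right)},5 \right)} \right)} 3706 = \left(\left(5^{2} + 4 \left(-5 + 5^{2}\right)\right) + 2 \sqrt{5^{2} + 4 \left(-5 + 5^{2}\right)}\right) 3706 = \left(\left(25 + 4 \left(-5 + 25\right)\right) + 2 \sqrt{25 + 4 \left(-5 + 25\right)}\right) 3706 = \left(\left(25 + 4 \cdot 20\right) + 2 \sqrt{25 + 4 \cdot 20}\right) 3706 = \left(\left(25 + 80\right) + 2 \sqrt{25 + 80}\right) 3706 = \left(105 + 2 \sqrt{105}\right) 3706 = 389130 + 7412 \sqrt{105}$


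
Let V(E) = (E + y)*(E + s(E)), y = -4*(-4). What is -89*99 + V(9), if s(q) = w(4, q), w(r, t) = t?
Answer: -8361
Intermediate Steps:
y = 16
s(q) = q
V(E) = 2*E*(16 + E) (V(E) = (E + 16)*(E + E) = (16 + E)*(2*E) = 2*E*(16 + E))
-89*99 + V(9) = -89*99 + 2*9*(16 + 9) = -8811 + 2*9*25 = -8811 + 450 = -8361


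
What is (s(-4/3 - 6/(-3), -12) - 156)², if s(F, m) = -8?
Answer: 26896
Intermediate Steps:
(s(-4/3 - 6/(-3), -12) - 156)² = (-8 - 156)² = (-164)² = 26896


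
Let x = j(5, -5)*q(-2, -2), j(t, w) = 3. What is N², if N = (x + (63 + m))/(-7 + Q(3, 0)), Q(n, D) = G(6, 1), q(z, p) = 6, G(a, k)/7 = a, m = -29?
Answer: 2704/1225 ≈ 2.2073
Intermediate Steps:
G(a, k) = 7*a
Q(n, D) = 42 (Q(n, D) = 7*6 = 42)
x = 18 (x = 3*6 = 18)
N = 52/35 (N = (18 + (63 - 29))/(-7 + 42) = (18 + 34)/35 = 52*(1/35) = 52/35 ≈ 1.4857)
N² = (52/35)² = 2704/1225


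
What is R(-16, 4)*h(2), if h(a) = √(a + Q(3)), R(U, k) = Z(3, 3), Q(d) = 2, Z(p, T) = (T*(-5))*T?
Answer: -90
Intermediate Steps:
Z(p, T) = -5*T² (Z(p, T) = (-5*T)*T = -5*T²)
R(U, k) = -45 (R(U, k) = -5*3² = -5*9 = -45)
h(a) = √(2 + a) (h(a) = √(a + 2) = √(2 + a))
R(-16, 4)*h(2) = -45*√(2 + 2) = -45*√4 = -45*2 = -90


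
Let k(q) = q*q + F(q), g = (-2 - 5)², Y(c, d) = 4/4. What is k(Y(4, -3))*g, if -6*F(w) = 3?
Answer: 49/2 ≈ 24.500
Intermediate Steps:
F(w) = -½ (F(w) = -⅙*3 = -½)
Y(c, d) = 1 (Y(c, d) = 4*(¼) = 1)
g = 49 (g = (-7)² = 49)
k(q) = -½ + q² (k(q) = q*q - ½ = q² - ½ = -½ + q²)
k(Y(4, -3))*g = (-½ + 1²)*49 = (-½ + 1)*49 = (½)*49 = 49/2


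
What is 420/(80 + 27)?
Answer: 420/107 ≈ 3.9252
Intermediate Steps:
420/(80 + 27) = 420/107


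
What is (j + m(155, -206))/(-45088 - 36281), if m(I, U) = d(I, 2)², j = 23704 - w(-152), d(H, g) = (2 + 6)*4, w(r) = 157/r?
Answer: -3758813/12368088 ≈ -0.30391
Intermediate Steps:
d(H, g) = 32 (d(H, g) = 8*4 = 32)
j = 3603165/152 (j = 23704 - 157/(-152) = 23704 - 157*(-1)/152 = 23704 - 1*(-157/152) = 23704 + 157/152 = 3603165/152 ≈ 23705.)
m(I, U) = 1024 (m(I, U) = 32² = 1024)
(j + m(155, -206))/(-45088 - 36281) = (3603165/152 + 1024)/(-45088 - 36281) = (3758813/152)/(-81369) = (3758813/152)*(-1/81369) = -3758813/12368088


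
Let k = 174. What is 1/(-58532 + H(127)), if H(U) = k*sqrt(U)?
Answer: -14633/855537493 - 87*sqrt(127)/1711074986 ≈ -1.7677e-5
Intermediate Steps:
H(U) = 174*sqrt(U)
1/(-58532 + H(127)) = 1/(-58532 + 174*sqrt(127))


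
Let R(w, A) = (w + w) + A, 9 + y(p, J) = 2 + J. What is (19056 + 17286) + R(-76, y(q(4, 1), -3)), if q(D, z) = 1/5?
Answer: 36180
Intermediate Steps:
q(D, z) = ⅕
y(p, J) = -7 + J (y(p, J) = -9 + (2 + J) = -7 + J)
R(w, A) = A + 2*w (R(w, A) = 2*w + A = A + 2*w)
(19056 + 17286) + R(-76, y(q(4, 1), -3)) = (19056 + 17286) + ((-7 - 3) + 2*(-76)) = 36342 + (-10 - 152) = 36342 - 162 = 36180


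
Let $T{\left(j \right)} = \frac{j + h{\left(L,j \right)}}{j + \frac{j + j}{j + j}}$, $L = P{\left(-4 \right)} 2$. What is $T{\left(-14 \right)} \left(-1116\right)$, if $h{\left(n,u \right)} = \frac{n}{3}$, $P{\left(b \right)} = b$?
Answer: $- \frac{18600}{13} \approx -1430.8$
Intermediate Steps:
$L = -8$ ($L = \left(-4\right) 2 = -8$)
$h{\left(n,u \right)} = \frac{n}{3}$ ($h{\left(n,u \right)} = n \frac{1}{3} = \frac{n}{3}$)
$T{\left(j \right)} = \frac{- \frac{8}{3} + j}{1 + j}$ ($T{\left(j \right)} = \frac{j + \frac{1}{3} \left(-8\right)}{j + \frac{j + j}{j + j}} = \frac{j - \frac{8}{3}}{j + \frac{2 j}{2 j}} = \frac{- \frac{8}{3} + j}{j + 2 j \frac{1}{2 j}} = \frac{- \frac{8}{3} + j}{j + 1} = \frac{- \frac{8}{3} + j}{1 + j}$)
$T{\left(-14 \right)} \left(-1116\right) = \frac{- \frac{8}{3} - 14}{1 - 14} \left(-1116\right) = \frac{1}{-13} \left(- \frac{50}{3}\right) \left(-1116\right) = \left(- \frac{1}{13}\right) \left(- \frac{50}{3}\right) \left(-1116\right) = \frac{50}{39} \left(-1116\right) = - \frac{18600}{13}$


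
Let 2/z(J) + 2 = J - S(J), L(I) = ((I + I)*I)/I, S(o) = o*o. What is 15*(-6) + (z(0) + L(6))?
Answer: -79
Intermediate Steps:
S(o) = o**2
L(I) = 2*I (L(I) = ((2*I)*I)/I = (2*I**2)/I = 2*I)
z(J) = 2/(-2 + J - J**2) (z(J) = 2/(-2 + (J - J**2)) = 2/(-2 + J - J**2))
15*(-6) + (z(0) + L(6)) = 15*(-6) + (-2/(2 + 0**2 - 1*0) + 2*6) = -90 + (-2/(2 + 0 + 0) + 12) = -90 + (-2/2 + 12) = -90 + (-2*1/2 + 12) = -90 + (-1 + 12) = -90 + 11 = -79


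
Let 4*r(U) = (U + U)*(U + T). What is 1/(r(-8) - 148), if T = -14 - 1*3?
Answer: -1/48 ≈ -0.020833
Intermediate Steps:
T = -17 (T = -14 - 3 = -17)
r(U) = U*(-17 + U)/2 (r(U) = ((U + U)*(U - 17))/4 = ((2*U)*(-17 + U))/4 = (2*U*(-17 + U))/4 = U*(-17 + U)/2)
1/(r(-8) - 148) = 1/((½)*(-8)*(-17 - 8) - 148) = 1/((½)*(-8)*(-25) - 148) = 1/(100 - 148) = 1/(-48) = -1/48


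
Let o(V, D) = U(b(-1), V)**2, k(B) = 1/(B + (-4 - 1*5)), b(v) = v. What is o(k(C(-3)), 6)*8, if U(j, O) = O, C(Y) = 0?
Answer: 8/81 ≈ 0.098765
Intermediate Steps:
k(B) = 1/(-9 + B) (k(B) = 1/(B + (-4 - 5)) = 1/(B - 9) = 1/(-9 + B))
o(V, D) = V**2
o(k(C(-3)), 6)*8 = (1/(-9 + 0))**2*8 = (1/(-9))**2*8 = (-1/9)**2*8 = (1/81)*8 = 8/81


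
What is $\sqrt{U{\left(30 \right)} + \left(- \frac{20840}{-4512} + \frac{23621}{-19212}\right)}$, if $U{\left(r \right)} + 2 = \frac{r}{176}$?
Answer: $\frac{\sqrt{153880346008290}}{9932604} \approx 1.2489$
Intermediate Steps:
$U{\left(r \right)} = -2 + \frac{r}{176}$
$\sqrt{U{\left(30 \right)} + \left(- \frac{20840}{-4512} + \frac{23621}{-19212}\right)} = \sqrt{\left(-2 + \frac{1}{176} \cdot 30\right) + \left(- \frac{20840}{-4512} + \frac{23621}{-19212}\right)} = \sqrt{\left(-2 + \frac{15}{88}\right) + \left(\left(-20840\right) \left(- \frac{1}{4512}\right) + 23621 \left(- \frac{1}{19212}\right)\right)} = \sqrt{- \frac{161}{88} + \left(\frac{2605}{564} - \frac{23621}{19212}\right)} = \sqrt{- \frac{161}{88} + \frac{1530209}{451482}} = \sqrt{\frac{30984895}{19865208}} = \frac{\sqrt{153880346008290}}{9932604}$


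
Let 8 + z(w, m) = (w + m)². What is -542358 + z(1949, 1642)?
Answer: 12352915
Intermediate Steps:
z(w, m) = -8 + (m + w)² (z(w, m) = -8 + (w + m)² = -8 + (m + w)²)
-542358 + z(1949, 1642) = -542358 + (-8 + (1642 + 1949)²) = -542358 + (-8 + 3591²) = -542358 + (-8 + 12895281) = -542358 + 12895273 = 12352915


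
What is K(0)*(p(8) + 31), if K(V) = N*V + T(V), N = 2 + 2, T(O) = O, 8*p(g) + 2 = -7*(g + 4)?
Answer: 0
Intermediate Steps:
p(g) = -15/4 - 7*g/8 (p(g) = -¼ + (-7*(g + 4))/8 = -¼ + (-7*(4 + g))/8 = -¼ + (-28 - 7*g)/8 = -¼ + (-7/2 - 7*g/8) = -15/4 - 7*g/8)
N = 4
K(V) = 5*V (K(V) = 4*V + V = 5*V)
K(0)*(p(8) + 31) = (5*0)*((-15/4 - 7/8*8) + 31) = 0*((-15/4 - 7) + 31) = 0*(-43/4 + 31) = 0*(81/4) = 0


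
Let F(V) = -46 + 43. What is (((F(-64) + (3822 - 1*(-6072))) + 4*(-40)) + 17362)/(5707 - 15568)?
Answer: -9031/3287 ≈ -2.7475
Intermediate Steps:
F(V) = -3
(((F(-64) + (3822 - 1*(-6072))) + 4*(-40)) + 17362)/(5707 - 15568) = (((-3 + (3822 - 1*(-6072))) + 4*(-40)) + 17362)/(5707 - 15568) = (((-3 + (3822 + 6072)) - 160) + 17362)/(-9861) = (((-3 + 9894) - 160) + 17362)*(-1/9861) = ((9891 - 160) + 17362)*(-1/9861) = (9731 + 17362)*(-1/9861) = 27093*(-1/9861) = -9031/3287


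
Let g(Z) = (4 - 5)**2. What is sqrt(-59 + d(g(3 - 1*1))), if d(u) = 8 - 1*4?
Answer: I*sqrt(55) ≈ 7.4162*I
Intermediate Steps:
g(Z) = 1 (g(Z) = (-1)**2 = 1)
d(u) = 4 (d(u) = 8 - 4 = 4)
sqrt(-59 + d(g(3 - 1*1))) = sqrt(-59 + 4) = sqrt(-55) = I*sqrt(55)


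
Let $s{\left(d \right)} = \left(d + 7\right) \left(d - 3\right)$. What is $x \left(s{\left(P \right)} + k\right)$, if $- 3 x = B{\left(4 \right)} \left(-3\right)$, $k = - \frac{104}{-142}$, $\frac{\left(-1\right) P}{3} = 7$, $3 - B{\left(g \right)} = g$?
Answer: $- \frac{23908}{71} \approx -336.73$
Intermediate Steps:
$B{\left(g \right)} = 3 - g$
$P = -21$ ($P = \left(-3\right) 7 = -21$)
$s{\left(d \right)} = \left(-3 + d\right) \left(7 + d\right)$ ($s{\left(d \right)} = \left(7 + d\right) \left(-3 + d\right) = \left(-3 + d\right) \left(7 + d\right)$)
$k = \frac{52}{71}$ ($k = \left(-104\right) \left(- \frac{1}{142}\right) = \frac{52}{71} \approx 0.73239$)
$x = -1$ ($x = - \frac{\left(3 - 4\right) \left(-3\right)}{3} = - \frac{\left(-1\right) \left(-3\right)}{3} = \left(- \frac{1}{3}\right) 3 = -1$)
$x \left(s{\left(P \right)} + k\right) = - (\left(-21 + \left(-21\right)^{2} + 4 \left(-21\right)\right) + \frac{52}{71}) = - (\left(-21 + 441 - 84\right) + \frac{52}{71}) = - (336 + \frac{52}{71}) = \left(-1\right) \frac{23908}{71} = - \frac{23908}{71}$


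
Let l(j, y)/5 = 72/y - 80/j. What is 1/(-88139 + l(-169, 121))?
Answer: -20449/1802245171 ≈ -1.1346e-5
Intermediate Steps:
l(j, y) = -400/j + 360/y (l(j, y) = 5*(72/y - 80/j) = 5*(-80/j + 72/y) = -400/j + 360/y)
1/(-88139 + l(-169, 121)) = 1/(-88139 + (-400/(-169) + 360/121)) = 1/(-88139 + (-400*(-1/169) + 360*(1/121))) = 1/(-88139 + (400/169 + 360/121)) = 1/(-88139 + 109240/20449) = 1/(-1802245171/20449) = -20449/1802245171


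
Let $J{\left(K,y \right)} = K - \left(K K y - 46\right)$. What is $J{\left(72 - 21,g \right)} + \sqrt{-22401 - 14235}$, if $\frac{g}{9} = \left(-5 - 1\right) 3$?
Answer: $421459 + 2 i \sqrt{9159} \approx 4.2146 \cdot 10^{5} + 191.41 i$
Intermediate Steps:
$g = -162$ ($g = 9 \left(-5 - 1\right) 3 = 9 \left(\left(-6\right) 3\right) = 9 \left(-18\right) = -162$)
$J{\left(K,y \right)} = 46 + K - y K^{2}$ ($J{\left(K,y \right)} = K - \left(K^{2} y - 46\right) = K - \left(y K^{2} - 46\right) = K - \left(-46 + y K^{2}\right) = 46 + K - y K^{2}$)
$J{\left(72 - 21,g \right)} + \sqrt{-22401 - 14235} = \left(46 + \left(72 - 21\right) - - 162 \left(72 - 21\right)^{2}\right) + \sqrt{-22401 - 14235} = \left(46 + \left(72 - 21\right) - - 162 \left(72 - 21\right)^{2}\right) + \sqrt{-36636} = \left(46 + 51 - - 162 \cdot 51^{2}\right) + 2 i \sqrt{9159} = \left(46 + 51 - \left(-162\right) 2601\right) + 2 i \sqrt{9159} = \left(46 + 51 + 421362\right) + 2 i \sqrt{9159} = 421459 + 2 i \sqrt{9159}$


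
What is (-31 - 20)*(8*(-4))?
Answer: 1632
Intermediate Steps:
(-31 - 20)*(8*(-4)) = -51*(-32) = 1632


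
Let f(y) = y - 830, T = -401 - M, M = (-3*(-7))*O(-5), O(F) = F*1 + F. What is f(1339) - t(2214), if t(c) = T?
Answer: 700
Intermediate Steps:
O(F) = 2*F (O(F) = F + F = 2*F)
M = -210 (M = (-3*(-7))*(2*(-5)) = 21*(-10) = -210)
T = -191 (T = -401 - 1*(-210) = -401 + 210 = -191)
t(c) = -191
f(y) = -830 + y
f(1339) - t(2214) = (-830 + 1339) - 1*(-191) = 509 + 191 = 700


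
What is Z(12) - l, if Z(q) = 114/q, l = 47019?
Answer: -94019/2 ≈ -47010.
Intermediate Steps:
Z(12) - l = 114/12 - 1*47019 = 114*(1/12) - 47019 = 19/2 - 47019 = -94019/2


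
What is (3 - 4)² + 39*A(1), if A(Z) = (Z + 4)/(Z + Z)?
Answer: 197/2 ≈ 98.500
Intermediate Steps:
A(Z) = (4 + Z)/(2*Z) (A(Z) = (4 + Z)/((2*Z)) = (4 + Z)*(1/(2*Z)) = (4 + Z)/(2*Z))
(3 - 4)² + 39*A(1) = (3 - 4)² + 39*((½)*(4 + 1)/1) = (-1)² + 39*((½)*1*5) = 1 + 39*(5/2) = 1 + 195/2 = 197/2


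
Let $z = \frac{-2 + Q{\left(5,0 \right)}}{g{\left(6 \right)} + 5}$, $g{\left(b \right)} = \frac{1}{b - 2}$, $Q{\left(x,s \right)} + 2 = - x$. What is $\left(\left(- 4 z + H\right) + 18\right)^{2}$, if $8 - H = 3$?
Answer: $\frac{43681}{49} \approx 891.45$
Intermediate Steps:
$H = 5$ ($H = 8 - 3 = 5$)
$Q{\left(x,s \right)} = -2 - x$
$g{\left(b \right)} = \frac{1}{-2 + b}$
$z = - \frac{12}{7}$ ($z = \frac{-2 - 7}{\frac{1}{-2 + 6} + 5} = \frac{-2 - 7}{\frac{1}{4} + 5} = - \frac{9}{\frac{21}{4}} = \left(-9\right) \frac{4}{21} = - \frac{12}{7} \approx -1.7143$)
$\left(\left(- 4 z + H\right) + 18\right)^{2} = \left(\left(\left(-4\right) \left(- \frac{12}{7}\right) + 5\right) + 18\right)^{2} = \left(\left(\frac{48}{7} + 5\right) + 18\right)^{2} = \left(\frac{83}{7} + 18\right)^{2} = \left(\frac{209}{7}\right)^{2} = \frac{43681}{49}$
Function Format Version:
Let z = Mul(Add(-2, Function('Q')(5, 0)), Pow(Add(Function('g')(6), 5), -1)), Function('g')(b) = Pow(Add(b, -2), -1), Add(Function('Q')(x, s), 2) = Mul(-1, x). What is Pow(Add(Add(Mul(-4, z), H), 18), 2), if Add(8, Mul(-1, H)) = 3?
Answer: Rational(43681, 49) ≈ 891.45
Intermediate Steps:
H = 5 (H = Add(8, Mul(-1, 3)) = Add(8, -3) = 5)
Function('Q')(x, s) = Add(-2, Mul(-1, x))
Function('g')(b) = Pow(Add(-2, b), -1)
z = Rational(-12, 7) (z = Mul(Add(-2, Add(-2, Mul(-1, 5))), Pow(Add(Pow(Add(-2, 6), -1), 5), -1)) = Mul(Add(-2, Add(-2, -5)), Pow(Add(Pow(4, -1), 5), -1)) = Mul(Add(-2, -7), Pow(Add(Rational(1, 4), 5), -1)) = Mul(-9, Pow(Rational(21, 4), -1)) = Mul(-9, Rational(4, 21)) = Rational(-12, 7) ≈ -1.7143)
Pow(Add(Add(Mul(-4, z), H), 18), 2) = Pow(Add(Add(Mul(-4, Rational(-12, 7)), 5), 18), 2) = Pow(Add(Add(Rational(48, 7), 5), 18), 2) = Pow(Add(Rational(83, 7), 18), 2) = Pow(Rational(209, 7), 2) = Rational(43681, 49)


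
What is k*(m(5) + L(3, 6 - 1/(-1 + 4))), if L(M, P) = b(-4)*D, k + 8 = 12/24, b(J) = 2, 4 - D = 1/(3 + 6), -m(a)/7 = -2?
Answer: -490/3 ≈ -163.33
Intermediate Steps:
m(a) = 14 (m(a) = -7*(-2) = 14)
D = 35/9 (D = 4 - 1/(3 + 6) = 4 - 1/9 = 4 - 1*⅑ = 4 - ⅑ = 35/9 ≈ 3.8889)
k = -15/2 (k = -8 + 12/24 = -8 + 12*(1/24) = -8 + ½ = -15/2 ≈ -7.5000)
L(M, P) = 70/9 (L(M, P) = 2*(35/9) = 70/9)
k*(m(5) + L(3, 6 - 1/(-1 + 4))) = -15*(14 + 70/9)/2 = -15/2*196/9 = -490/3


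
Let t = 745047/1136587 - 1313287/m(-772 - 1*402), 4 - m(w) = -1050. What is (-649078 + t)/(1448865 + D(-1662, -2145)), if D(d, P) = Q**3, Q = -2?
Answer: -779063111744375/1735676640736186 ≈ -0.44885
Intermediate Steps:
m(w) = 1054 (m(w) = 4 - 1*(-1050) = 4 + 1050 = 1054)
D(d, P) = -8 (D(d, P) = (-2)**3 = -8)
t = -1491879651931/1197962698 (t = 745047/1136587 - 1313287/1054 = -1491879651931/1197962698 ≈ -1245.3)
(-649078 + t)/(1448865 + D(-1662, -2145)) = (-649078 - 1491879651931/1197962698)/(1448865 - 8) = -779063111744375/1197962698/1448857 = -779063111744375/1197962698*1/1448857 = -779063111744375/1735676640736186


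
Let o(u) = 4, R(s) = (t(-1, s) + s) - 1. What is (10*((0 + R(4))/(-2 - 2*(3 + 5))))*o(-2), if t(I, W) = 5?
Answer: -160/9 ≈ -17.778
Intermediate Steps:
R(s) = 4 + s (R(s) = (5 + s) - 1 = 4 + s)
(10*((0 + R(4))/(-2 - 2*(3 + 5))))*o(-2) = (10*((0 + (4 + 4))/(-2 - 2*(3 + 5))))*4 = (10*((0 + 8)/(-2 - 2*8)))*4 = (10*(8/(-2 - 16)))*4 = (10*(8/(-18)))*4 = (10*(8*(-1/18)))*4 = (10*(-4/9))*4 = -40/9*4 = -160/9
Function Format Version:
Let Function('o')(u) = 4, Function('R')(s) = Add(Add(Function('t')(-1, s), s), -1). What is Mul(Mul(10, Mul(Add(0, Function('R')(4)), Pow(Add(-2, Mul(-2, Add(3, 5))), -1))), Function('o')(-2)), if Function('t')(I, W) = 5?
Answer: Rational(-160, 9) ≈ -17.778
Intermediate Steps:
Function('R')(s) = Add(4, s) (Function('R')(s) = Add(Add(5, s), -1) = Add(4, s))
Mul(Mul(10, Mul(Add(0, Function('R')(4)), Pow(Add(-2, Mul(-2, Add(3, 5))), -1))), Function('o')(-2)) = Mul(Mul(10, Mul(Add(0, Add(4, 4)), Pow(Add(-2, Mul(-2, Add(3, 5))), -1))), 4) = Mul(Mul(10, Mul(Add(0, 8), Pow(Add(-2, Mul(-2, 8)), -1))), 4) = Mul(Mul(10, Mul(8, Pow(Add(-2, -16), -1))), 4) = Mul(Mul(10, Mul(8, Pow(-18, -1))), 4) = Mul(Mul(10, Mul(8, Rational(-1, 18))), 4) = Mul(Mul(10, Rational(-4, 9)), 4) = Mul(Rational(-40, 9), 4) = Rational(-160, 9)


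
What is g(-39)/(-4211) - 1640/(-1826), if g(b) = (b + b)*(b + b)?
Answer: -2101672/3844643 ≈ -0.54665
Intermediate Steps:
g(b) = 4*b² (g(b) = (2*b)*(2*b) = 4*b²)
g(-39)/(-4211) - 1640/(-1826) = (4*(-39)²)/(-4211) - 1640/(-1826) = (4*1521)*(-1/4211) - 1640*(-1/1826) = 6084*(-1/4211) + 820/913 = -6084/4211 + 820/913 = -2101672/3844643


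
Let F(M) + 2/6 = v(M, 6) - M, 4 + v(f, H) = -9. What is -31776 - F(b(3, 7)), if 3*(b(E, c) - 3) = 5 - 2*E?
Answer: -31760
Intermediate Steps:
v(f, H) = -13 (v(f, H) = -4 - 9 = -13)
b(E, c) = 14/3 - 2*E/3 (b(E, c) = 3 + (5 - 2*E)/3 = 3 + (5/3 - 2*E/3) = 14/3 - 2*E/3)
F(M) = -40/3 - M (F(M) = -⅓ + (-13 - M) = -40/3 - M)
-31776 - F(b(3, 7)) = -31776 - (-40/3 - (14/3 - ⅔*3)) = -31776 - (-40/3 - (14/3 - 2)) = -31776 - (-40/3 - 1*8/3) = -31776 - (-40/3 - 8/3) = -31776 - 1*(-16) = -31776 + 16 = -31760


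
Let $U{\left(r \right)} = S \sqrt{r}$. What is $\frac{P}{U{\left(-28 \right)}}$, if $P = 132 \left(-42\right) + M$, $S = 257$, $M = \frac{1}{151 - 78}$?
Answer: $\frac{404711 i \sqrt{7}}{262654} \approx 4.0767 i$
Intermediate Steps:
$M = \frac{1}{73} \approx 0.013699$
$U{\left(r \right)} = 257 \sqrt{r}$
$P = - \frac{404711}{73}$ ($P = 132 \left(-42\right) + \frac{1}{73} = -5544 + \frac{1}{73} = - \frac{404711}{73} \approx -5544.0$)
$\frac{P}{U{\left(-28 \right)}} = - \frac{404711}{73 \cdot 257 \sqrt{-28}} = - \frac{404711}{73 \cdot 257 \cdot 2 i \sqrt{7}} = - \frac{404711}{73 \cdot 514 i \sqrt{7}} = - \frac{404711 \left(- \frac{i \sqrt{7}}{3598}\right)}{73} = \frac{404711 i \sqrt{7}}{262654}$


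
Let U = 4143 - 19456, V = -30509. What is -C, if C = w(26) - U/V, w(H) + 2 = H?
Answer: -716903/30509 ≈ -23.498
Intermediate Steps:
w(H) = -2 + H
U = -15313
C = 716903/30509 (C = (-2 + 26) - (-15313)/(-30509) = 24 - (-15313)*(-1)/30509 = 24 - 1*15313/30509 = 24 - 15313/30509 = 716903/30509 ≈ 23.498)
-C = -1*716903/30509 = -716903/30509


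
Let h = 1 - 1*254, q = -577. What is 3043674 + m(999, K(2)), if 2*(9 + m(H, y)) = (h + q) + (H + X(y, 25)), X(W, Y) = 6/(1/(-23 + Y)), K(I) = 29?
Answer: 6087511/2 ≈ 3.0438e+6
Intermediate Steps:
h = -253 (h = 1 - 254 = -253)
X(W, Y) = -138 + 6*Y (X(W, Y) = 6*(-23 + Y) = -138 + 6*Y)
m(H, y) = -418 + H/2 (m(H, y) = -9 + ((-253 - 577) + (H + (-138 + 6*25)))/2 = -9 + (-830 + (H + (-138 + 150)))/2 = -9 + (-830 + (H + 12))/2 = -9 + (-830 + (12 + H))/2 = -9 + (-818 + H)/2 = -9 + (-409 + H/2) = -418 + H/2)
3043674 + m(999, K(2)) = 3043674 + (-418 + (1/2)*999) = 3043674 + (-418 + 999/2) = 3043674 + 163/2 = 6087511/2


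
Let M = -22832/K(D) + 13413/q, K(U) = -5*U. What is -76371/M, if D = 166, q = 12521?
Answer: -396840135765/148506131 ≈ -2672.2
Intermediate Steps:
M = 148506131/5196215 (M = -22832/((-5*166)) + 13413/12521 = -22832/(-830) + 13413*(1/12521) = -22832*(-1/830) + 13413/12521 = 11416/415 + 13413/12521 = 148506131/5196215 ≈ 28.580)
-76371/M = -76371/148506131/5196215 = -76371*5196215/148506131 = -396840135765/148506131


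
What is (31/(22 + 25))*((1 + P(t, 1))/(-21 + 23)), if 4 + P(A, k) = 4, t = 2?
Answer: 31/94 ≈ 0.32979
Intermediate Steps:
P(A, k) = 0 (P(A, k) = -4 + 4 = 0)
(31/(22 + 25))*((1 + P(t, 1))/(-21 + 23)) = (31/(22 + 25))*((1 + 0)/(-21 + 23)) = (31/47)*(1/2) = 31/94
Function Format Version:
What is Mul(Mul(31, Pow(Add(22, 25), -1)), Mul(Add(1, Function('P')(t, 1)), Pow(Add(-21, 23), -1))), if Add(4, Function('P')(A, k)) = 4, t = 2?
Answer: Rational(31, 94) ≈ 0.32979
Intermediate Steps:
Function('P')(A, k) = 0 (Function('P')(A, k) = Add(-4, 4) = 0)
Mul(Mul(31, Pow(Add(22, 25), -1)), Mul(Add(1, Function('P')(t, 1)), Pow(Add(-21, 23), -1))) = Mul(Mul(31, Pow(Add(22, 25), -1)), Mul(Add(1, 0), Pow(Add(-21, 23), -1))) = Mul(Mul(31, Pow(47, -1)), Mul(1, Pow(2, -1))) = Mul(Mul(31, Rational(1, 47)), Mul(1, Rational(1, 2))) = Mul(Rational(31, 47), Rational(1, 2)) = Rational(31, 94)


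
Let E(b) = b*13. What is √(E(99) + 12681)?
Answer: 12*√97 ≈ 118.19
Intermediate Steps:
E(b) = 13*b
√(E(99) + 12681) = √(13*99 + 12681) = √(1287 + 12681) = √13968 = 12*√97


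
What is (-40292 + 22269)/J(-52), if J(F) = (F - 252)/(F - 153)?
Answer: -3694715/304 ≈ -12154.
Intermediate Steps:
J(F) = (-252 + F)/(-153 + F)
(-40292 + 22269)/J(-52) = (-40292 + 22269)/(((-252 - 52)/(-153 - 52))) = -18023/(-304/(-205)) = -18023/((-1/205*(-304))) = -18023/304/205 = -18023*205/304 = -3694715/304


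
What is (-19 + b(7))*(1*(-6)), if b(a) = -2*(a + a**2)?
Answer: 786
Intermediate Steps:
b(a) = -2*a - 2*a**2
(-19 + b(7))*(1*(-6)) = (-19 - 2*7*(1 + 7))*(1*(-6)) = (-19 - 2*7*8)*(-6) = (-19 - 112)*(-6) = -131*(-6) = 786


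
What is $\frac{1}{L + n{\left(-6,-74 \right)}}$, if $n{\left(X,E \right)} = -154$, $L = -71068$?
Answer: $- \frac{1}{71222} \approx -1.4041 \cdot 10^{-5}$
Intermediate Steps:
$\frac{1}{L + n{\left(-6,-74 \right)}} = \frac{1}{-71068 - 154} = \frac{1}{-71222} = - \frac{1}{71222}$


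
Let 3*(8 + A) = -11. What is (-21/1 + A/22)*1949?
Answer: -2769529/66 ≈ -41963.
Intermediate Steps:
A = -35/3 (A = -8 + (⅓)*(-11) = -8 - 11/3 = -35/3 ≈ -11.667)
(-21/1 + A/22)*1949 = (-21/1 - 35/3/22)*1949 = (-21*1 - 35/3*1/22)*1949 = (-21 - 35/66)*1949 = -1421/66*1949 = -2769529/66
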